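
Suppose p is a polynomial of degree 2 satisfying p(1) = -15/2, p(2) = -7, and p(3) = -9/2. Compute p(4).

0

Forward differences of the values at n = 1, 2, 3:
  p  : -15/2  -7  -9/2
  Δ  : 1/2  5/2
  Δ^2: 2
The second differences are constant, confirming degree 2.
Interpolating (Newton forward form) and evaluating at n = 4 gives p(4) = 0.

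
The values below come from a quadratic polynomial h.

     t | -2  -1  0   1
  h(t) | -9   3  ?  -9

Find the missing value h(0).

The 3 known points determine the degree-2 polynomial uniquely.
Write h(t) = at^2 + bt + c. Substituting each data point gives a linear system:
  4a - 2b + c = -9
  a - b + c = 3
  a + b + c = -9
Solving the system yields a = -6, b = -6, c = 3.
So h(t) = -6t^2 - 6t + 3.
Then h(0) = 3.

3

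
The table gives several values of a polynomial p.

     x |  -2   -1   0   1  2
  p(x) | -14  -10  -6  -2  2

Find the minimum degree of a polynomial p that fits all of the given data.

Forward differences of the values at x = -2, -1, 0, 1, 2:
  p  : -14  -10  -6  -2  2
  Δ  : 4  4  4  4
  Δ^2: 0  0  0
  Δ^3: 0  0
  Δ^4: 0
The first differences are constant (4) and nonzero, while all higher differences vanish, so the minimal degree is 1.

1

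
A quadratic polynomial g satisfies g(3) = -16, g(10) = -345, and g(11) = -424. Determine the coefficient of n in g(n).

5

Write g(n) = an^2 + bn + c. Substituting each data point gives a linear system:
  9a + 3b + c = -16
  100a + 10b + c = -345
  121a + 11b + c = -424
Solving the system yields a = -4, b = 5, c = 5.
So g(n) = -4n² + 5n + 5.
The coefficient of n is 5.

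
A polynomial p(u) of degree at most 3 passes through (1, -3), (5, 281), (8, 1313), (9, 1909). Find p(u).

Using the Lagrange interpolation formula with nodes 1, 5, 8, 9:
  L_0(u) = (u - 5)(u - 8)(u - 9) / -224
  L_1(u) = (u - 1)(u - 8)(u - 9) / 48
  L_2(u) = (u - 1)(u - 5)(u - 9) / -21
  L_3(u) = (u - 1)(u - 5)(u - 8) / 32
Then p(u) = -3·L_0(u) + 281·L_1(u) + 1313·L_2(u) + 1909·L_3(u).
Expanding and collecting terms gives p(u) = 3u^3 - 3u^2 - 4u + 1.
Check: p(5) = 281. ✓

p(u) = 3u^3 - 3u^2 - 4u + 1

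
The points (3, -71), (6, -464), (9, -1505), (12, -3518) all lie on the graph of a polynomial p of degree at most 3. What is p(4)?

-150

Using the Lagrange interpolation formula with nodes 3, 6, 9, 12:
  L_0(n) = (n - 6)(n - 9)(n - 12) / -162
  L_1(n) = (n - 3)(n - 9)(n - 12) / 54
  L_2(n) = (n - 3)(n - 6)(n - 12) / -54
  L_3(n) = (n - 3)(n - 6)(n - 9) / 162
Then p(n) = -71·L_0(n) - 464·L_1(n) - 1505·L_2(n) - 3518·L_3(n).
Expanding and collecting terms gives p(n) = -2n^3 - 5n - 2.
Evaluating at n = 4: p(4) = -150.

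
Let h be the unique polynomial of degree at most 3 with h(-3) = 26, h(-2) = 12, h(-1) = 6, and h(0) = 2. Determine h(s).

Write h(s) = as^3 + bs^2 + cs + d. Substituting each data point gives a linear system:
  -27a + 9b - 3c + d = 26
  -8a + 4b - 2c + d = 12
  -a + b - c + d = 6
  d = 2
Solving the system yields a = -1, b = -2, c = -5, d = 2.
So h(s) = -s³ - 2s² - 5s + 2.
Check: h(-3) = 26. ✓

h(s) = -s^3 - 2s^2 - 5s + 2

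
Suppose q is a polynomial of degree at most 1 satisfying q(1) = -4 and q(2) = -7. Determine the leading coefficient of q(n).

Write q(n) = an + b. Substituting each data point gives a linear system:
  a + b = -4
  2a + b = -7
Solving the system yields a = -3, b = -1.
So q(n) = -3n - 1.
The leading coefficient is -3.

-3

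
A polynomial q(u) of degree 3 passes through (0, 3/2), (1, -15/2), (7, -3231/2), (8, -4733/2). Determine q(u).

q(u) = -4u^3 - 5u^2 + 3/2

Write q(u) = au^3 + bu^2 + cu + d. Substituting each data point gives a linear system:
  d = 3/2
  a + b + c + d = -15/2
  343a + 49b + 7c + d = -3231/2
  512a + 64b + 8c + d = -4733/2
Solving the system yields a = -4, b = -5, c = 0, d = 3/2.
So q(u) = -4u^3 - 5u^2 + 3/2.
Check: q(1) = -15/2. ✓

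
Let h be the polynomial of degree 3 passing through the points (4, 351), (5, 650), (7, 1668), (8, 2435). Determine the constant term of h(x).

-5

Write h(x) = ax^3 + bx^2 + cx + d. Substituting each data point gives a linear system:
  64a + 16b + 4c + d = 351
  125a + 25b + 5c + d = 650
  343a + 49b + 7c + d = 1668
  512a + 64b + 8c + d = 2435
Solving the system yields a = 4, b = 6, c = 1, d = -5.
So h(x) = 4x^3 + 6x^2 + x - 5.
The constant term is -5.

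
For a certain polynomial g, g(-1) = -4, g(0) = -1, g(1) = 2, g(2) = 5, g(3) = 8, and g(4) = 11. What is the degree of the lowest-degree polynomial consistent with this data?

1

Forward differences of the values at x = -1, 0, 1, 2, 3, 4:
  g  : -4  -1  2  5  8  11
  Δ  : 3  3  3  3  3
  Δ^2: 0  0  0  0
  Δ^3: 0  0  0
  Δ^4: 0  0
  Δ^5: 0
The first differences are constant (3) and nonzero, while all higher differences vanish, so the minimal degree is 1.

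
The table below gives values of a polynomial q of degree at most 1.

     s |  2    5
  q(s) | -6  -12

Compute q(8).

-18

Write q(s) = as + b. Substituting each data point gives a linear system:
  2a + b = -6
  5a + b = -12
Solving the system yields a = -2, b = -2.
So q(s) = -2s - 2.
Then q(8) = -18.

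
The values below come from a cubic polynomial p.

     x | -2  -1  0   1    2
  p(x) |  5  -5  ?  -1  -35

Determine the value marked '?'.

1

On equispaced nodes a degree-3 polynomial has vanishing fourth forward difference, so
  p(-2) - 4·p(-1) + 6·p(0) - 4·p(1) + p(2) = 0.
Substituting the known values and solving for p(0):
  6·p(0) = 6
  p(0) = 1.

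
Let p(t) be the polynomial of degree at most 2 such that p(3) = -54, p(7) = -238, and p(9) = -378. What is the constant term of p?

0

Write p(t) = at^2 + bt + c. Substituting each data point gives a linear system:
  9a + 3b + c = -54
  49a + 7b + c = -238
  81a + 9b + c = -378
Solving the system yields a = -4, b = -6, c = 0.
So p(t) = -4t² - 6t.
The constant term is 0.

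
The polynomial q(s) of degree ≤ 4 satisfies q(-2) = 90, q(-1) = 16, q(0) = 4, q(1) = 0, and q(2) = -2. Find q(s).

q(s) = 2s^4 - 5s^3 + 2s^2 - 3s + 4

Using the Lagrange interpolation formula with nodes -2, -1, 0, 1, 2:
  L_0(s) = (s + 1)s(s - 1)(s - 2) / 24
  L_1(s) = (s + 2)s(s - 1)(s - 2) / -6
  L_2(s) = (s + 2)(s + 1)(s - 1)(s - 2) / 4
  L_3(s) = (s + 2)(s + 1)s(s - 2) / -6
  L_4(s) = (s + 2)(s + 1)s(s - 1) / 24
Then q(s) = 90·L_0(s) + 16·L_1(s) + 4·L_2(s) + 0·L_3(s) - 2·L_4(s).
Expanding and collecting terms gives q(s) = 2s⁴ - 5s³ + 2s² - 3s + 4.
Check: q(2) = -2. ✓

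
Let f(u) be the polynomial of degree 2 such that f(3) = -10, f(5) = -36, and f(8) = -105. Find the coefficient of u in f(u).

3

Write f(u) = au^2 + bu + c. Substituting each data point gives a linear system:
  9a + 3b + c = -10
  25a + 5b + c = -36
  64a + 8b + c = -105
Solving the system yields a = -2, b = 3, c = -1.
So f(u) = -2u^2 + 3u - 1.
The coefficient of u is 3.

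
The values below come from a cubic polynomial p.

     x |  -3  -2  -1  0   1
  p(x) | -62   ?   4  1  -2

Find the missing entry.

-11

On equispaced nodes a degree-3 polynomial has vanishing fourth forward difference, so
  p(-3) - 4·p(-2) + 6·p(-1) - 4·p(0) + p(1) = 0.
Substituting the known values and solving for p(-2):
  -4·p(-2) = 44
  p(-2) = -11.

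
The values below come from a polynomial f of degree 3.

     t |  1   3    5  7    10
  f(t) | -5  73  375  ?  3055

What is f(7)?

The 4 known points determine the degree-3 polynomial uniquely.
Write f(t) = at^3 + bt^2 + ct + d. Substituting each data point gives a linear system:
  a + b + c + d = -5
  27a + 9b + 3c + d = 73
  125a + 25b + 5c + d = 375
  1000a + 100b + 10c + d = 3055
Solving the system yields a = 3, b = 1, c = -4, d = -5.
So f(t) = 3t^3 + t^2 - 4t - 5.
Then f(7) = 1045.

1045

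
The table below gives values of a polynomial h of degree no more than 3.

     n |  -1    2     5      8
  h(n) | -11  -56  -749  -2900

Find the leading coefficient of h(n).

-5

Write h(n) = an^3 + bn^2 + cn + d. Substituting each data point gives a linear system:
  -a + b - c + d = -11
  8a + 4b + 2c + d = -56
  125a + 25b + 5c + d = -749
  512a + 64b + 8c + d = -2900
Solving the system yields a = -5, b = -6, c = 6, d = -4.
So h(n) = -5n^3 - 6n^2 + 6n - 4.
The leading coefficient is -5.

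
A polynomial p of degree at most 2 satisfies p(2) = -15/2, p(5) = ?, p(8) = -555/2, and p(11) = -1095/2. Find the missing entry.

The 3 known points determine the degree-2 polynomial uniquely.
Write p(u) = au^2 + bu + c. Substituting each data point gives a linear system:
  4a + 2b + c = -15/2
  64a + 8b + c = -555/2
  121a + 11b + c = -1095/2
Solving the system yields a = -5, b = 5, c = 5/2.
So p(u) = -5u^2 + 5u + 5/2.
Then p(5) = -195/2.

-195/2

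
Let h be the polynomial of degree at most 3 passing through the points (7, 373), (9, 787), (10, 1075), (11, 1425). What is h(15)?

3565

Using the Lagrange interpolation formula with nodes 7, 9, 10, 11:
  L_0(t) = (t - 9)(t - 10)(t - 11) / -24
  L_1(t) = (t - 7)(t - 10)(t - 11) / 4
  L_2(t) = (t - 7)(t - 9)(t - 11) / -3
  L_3(t) = (t - 7)(t - 9)(t - 10) / 8
Then h(t) = 373·L_0(t) + 787·L_1(t) + 1075·L_2(t) + 1425·L_3(t).
Expanding and collecting terms gives h(t) = t^3 + t^2 - 2t - 5.
Evaluating at t = 15: h(15) = 3565.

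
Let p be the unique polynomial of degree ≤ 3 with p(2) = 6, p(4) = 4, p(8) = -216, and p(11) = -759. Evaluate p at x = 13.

-1391

Write p(x) = ax^3 + bx^2 + cx + d. Substituting each data point gives a linear system:
  8a + 4b + 2c + d = 6
  64a + 16b + 4c + d = 4
  512a + 64b + 8c + d = -216
  1331a + 121b + 11c + d = -759
Solving the system yields a = -1, b = 5, c = -3, d = 0.
So p(x) = -x^3 + 5x^2 - 3x.
Then p(13) = -1391.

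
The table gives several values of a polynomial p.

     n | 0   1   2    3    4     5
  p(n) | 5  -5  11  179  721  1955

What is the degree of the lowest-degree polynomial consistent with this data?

Forward differences of the values at n = 0, 1, 2, 3, 4, 5:
  p  : 5  -5  11  179  721  1955
  Δ  : -10  16  168  542  1234
  Δ^2: 26  152  374  692
  Δ^3: 126  222  318
  Δ^4: 96  96
  Δ^5: 0
The fourth differences are constant (96) and nonzero, while all higher differences vanish, so the minimal degree is 4.

4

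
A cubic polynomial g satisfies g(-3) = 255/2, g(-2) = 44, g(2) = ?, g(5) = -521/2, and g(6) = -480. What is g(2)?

The 4 known points determine the degree-3 polynomial uniquely.
Write g(u) = au^3 + bu^2 + cu + d. Substituting each data point gives a linear system:
  -27a + 9b - 3c + d = 255/2
  -8a + 4b - 2c + d = 44
  125a + 25b + 5c + d = -521/2
  216a + 36b + 6c + d = -480
Solving the system yields a = -3, b = 5, c = -3/2, d = -3.
So g(u) = -3u^3 + 5u^2 - (3/2)u - 3.
Then g(2) = -10.

-10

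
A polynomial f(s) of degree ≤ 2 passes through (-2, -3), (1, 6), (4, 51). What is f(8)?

Forward differences of the values at s = -2, 1, 4:
  f  : -3  6  51
  Δ  : 9  45
  Δ^2: 36
The second differences are constant, confirming degree 2.
Interpolating (Newton forward form) and evaluating at s = 8 gives f(8) = 167.

167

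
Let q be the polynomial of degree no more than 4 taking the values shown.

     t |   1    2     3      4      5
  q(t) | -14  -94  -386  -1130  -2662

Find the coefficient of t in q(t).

Write q(t) = at^4 + bt^3 + ct^2 + dt + e. Substituting each data point gives a linear system:
  a + b + c + d + e = -14
  16a + 8b + 4c + 2d + e = -94
  81a + 27b + 9c + 3d + e = -386
  256a + 64b + 16c + 4d + e = -1130
  625a + 125b + 25c + 5d + e = -2662
Solving the system yields a = -4, b = 0, c = -6, d = -2, e = -2.
So q(t) = -4t^4 - 6t^2 - 2t - 2.
The coefficient of t is -2.

-2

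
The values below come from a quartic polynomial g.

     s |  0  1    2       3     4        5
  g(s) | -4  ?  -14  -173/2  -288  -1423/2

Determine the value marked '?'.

-3/2

The 5 known points determine the degree-4 polynomial uniquely.
Write g(s) = as^4 + bs^3 + cs^2 + ds + e. Substituting each data point gives a linear system:
  e = -4
  16a + 8b + 4c + 2d + e = -14
  81a + 27b + 9c + 3d + e = -173/2
  256a + 64b + 16c + 4d + e = -288
  625a + 125b + 25c + 5d + e = -1423/2
Solving the system yields a = -1, b = -3/2, c = 4, d = 1, e = -4.
So g(s) = -s^4 - (3/2)s^3 + 4s^2 + s - 4.
Then g(1) = -3/2.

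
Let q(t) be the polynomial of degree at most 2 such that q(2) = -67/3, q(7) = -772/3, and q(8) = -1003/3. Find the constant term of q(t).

Write q(t) = at^2 + bt + c. Substituting each data point gives a linear system:
  4a + 2b + c = -67/3
  49a + 7b + c = -772/3
  64a + 8b + c = -1003/3
Solving the system yields a = -5, b = -2, c = 5/3.
So q(t) = -5t^2 - 2t + 5/3.
The constant term is 5/3.

5/3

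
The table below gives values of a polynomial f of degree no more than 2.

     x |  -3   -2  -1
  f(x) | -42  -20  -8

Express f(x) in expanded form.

Write f(x) = ax^2 + bx + c. Substituting each data point gives a linear system:
  9a - 3b + c = -42
  4a - 2b + c = -20
  a - b + c = -8
Solving the system yields a = -5, b = -3, c = -6.
So f(x) = -5x² - 3x - 6.
Check: f(-3) = -42. ✓

f(x) = -5x^2 - 3x - 6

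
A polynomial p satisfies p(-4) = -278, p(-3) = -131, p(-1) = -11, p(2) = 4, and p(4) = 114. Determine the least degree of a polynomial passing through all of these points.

Divided differences on the nodes -4, -3, -1, 2, 4:
  order 0: -278  -131  -11  4  114
  order 1: 147  60  5  55
  order 2: -29  -11  10
  order 3: 3  3
  order 4: 0
The order-3 divided differences are all 3 (nonzero) and every higher order vanishes, so the data lies on a polynomial of degree exactly 3.

3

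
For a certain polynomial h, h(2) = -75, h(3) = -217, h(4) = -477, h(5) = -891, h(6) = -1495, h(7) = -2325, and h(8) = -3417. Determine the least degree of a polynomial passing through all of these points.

3

Forward differences of the values at x = 2, 3, 4, 5, 6, 7, 8:
  h  : -75  -217  -477  -891  -1495  -2325  -3417
  Δ  : -142  -260  -414  -604  -830  -1092
  Δ^2: -118  -154  -190  -226  -262
  Δ^3: -36  -36  -36  -36
  Δ^4: 0  0  0
  Δ^5: 0  0
  Δ^6: 0
The third differences are constant (-36) and nonzero, while all higher differences vanish, so the minimal degree is 3.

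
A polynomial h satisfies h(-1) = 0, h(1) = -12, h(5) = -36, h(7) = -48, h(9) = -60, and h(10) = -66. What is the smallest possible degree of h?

Divided differences on the nodes -1, 1, 5, 7, 9, 10:
  order 0: 0  -12  -36  -48  -60  -66
  order 1: -6  -6  -6  -6  -6
  order 2: 0  0  0  0
  order 3: 0  0  0
  order 4: 0  0
  order 5: 0
The order-1 divided differences are all -6 (nonzero) and every higher order vanishes, so the data lies on a polynomial of degree exactly 1.

1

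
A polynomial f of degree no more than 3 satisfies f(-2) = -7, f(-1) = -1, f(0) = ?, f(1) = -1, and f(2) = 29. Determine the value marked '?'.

-5

The 4 known points determine the degree-3 polynomial uniquely.
Write f(u) = au^3 + bu^2 + cu + d. Substituting each data point gives a linear system:
  -8a + 4b - 2c + d = -7
  -a + b - c + d = -1
  a + b + c + d = -1
  8a + 4b + 2c + d = 29
Solving the system yields a = 3, b = 4, c = -3, d = -5.
So f(u) = 3u^3 + 4u^2 - 3u - 5.
Then f(0) = -5.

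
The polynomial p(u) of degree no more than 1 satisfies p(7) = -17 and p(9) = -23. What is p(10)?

Using the Lagrange interpolation formula with nodes 7, 9:
  L_0(u) = (u - 9) / -2
  L_1(u) = (u - 7) / 2
Then p(u) = -17·L_0(u) - 23·L_1(u).
Expanding and collecting terms gives p(u) = -3u + 4.
Evaluating at u = 10: p(10) = -26.

-26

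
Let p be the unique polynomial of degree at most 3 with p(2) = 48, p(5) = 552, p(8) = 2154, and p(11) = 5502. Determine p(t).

p(t) = 4t^3 + t^2 + 5t + 2

Using the Lagrange interpolation formula with nodes 2, 5, 8, 11:
  L_0(t) = (t - 5)(t - 8)(t - 11) / -162
  L_1(t) = (t - 2)(t - 8)(t - 11) / 54
  L_2(t) = (t - 2)(t - 5)(t - 11) / -54
  L_3(t) = (t - 2)(t - 5)(t - 8) / 162
Then p(t) = 48·L_0(t) + 552·L_1(t) + 2154·L_2(t) + 5502·L_3(t).
Expanding and collecting terms gives p(t) = 4t^3 + t^2 + 5t + 2.
Check: p(8) = 2154. ✓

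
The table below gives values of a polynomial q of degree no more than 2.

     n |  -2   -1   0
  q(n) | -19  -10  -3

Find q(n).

Write q(n) = an^2 + bn + c. Substituting each data point gives a linear system:
  4a - 2b + c = -19
  a - b + c = -10
  c = -3
Solving the system yields a = -1, b = 6, c = -3.
So q(n) = -n² + 6n - 3.
Check: q(-1) = -10. ✓

q(n) = -n^2 + 6n - 3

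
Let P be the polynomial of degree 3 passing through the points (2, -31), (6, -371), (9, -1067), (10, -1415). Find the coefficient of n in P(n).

Write P(n) = an^3 + bn^2 + cn + d. Substituting each data point gives a linear system:
  8a + 4b + 2c + d = -31
  216a + 36b + 6c + d = -371
  729a + 81b + 9c + d = -1067
  1000a + 100b + 10c + d = -1415
Solving the system yields a = -1, b = -4, c = -1, d = -5.
So P(n) = -n^3 - 4n^2 - n - 5.
The coefficient of n is -1.

-1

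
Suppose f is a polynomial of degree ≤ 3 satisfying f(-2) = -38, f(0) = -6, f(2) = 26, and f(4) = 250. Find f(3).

Write f(s) = as^3 + bs^2 + cs + d. Substituting each data point gives a linear system:
  -8a + 4b - 2c + d = -38
  d = -6
  8a + 4b + 2c + d = 26
  64a + 16b + 4c + d = 250
Solving the system yields a = 4, b = 0, c = 0, d = -6.
So f(s) = 4s³ - 6.
Then f(3) = 102.

102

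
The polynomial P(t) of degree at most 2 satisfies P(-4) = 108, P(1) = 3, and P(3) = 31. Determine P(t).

Using the Lagrange interpolation formula with nodes -4, 1, 3:
  L_0(t) = (t - 1)(t - 3) / 35
  L_1(t) = (t + 4)(t - 3) / -10
  L_2(t) = (t + 4)(t - 1) / 14
Then P(t) = 108·L_0(t) + 3·L_1(t) + 31·L_2(t).
Expanding and collecting terms gives P(t) = 5t² - 6t + 4.
Check: P(1) = 3. ✓

P(t) = 5t^2 - 6t + 4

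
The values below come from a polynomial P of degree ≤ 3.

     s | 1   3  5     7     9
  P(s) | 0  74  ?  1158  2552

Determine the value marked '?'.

On equispaced nodes a degree-3 polynomial has vanishing fourth forward difference, so
  P(1) - 4·P(3) + 6·P(5) - 4·P(7) + P(9) = 0.
Substituting the known values and solving for P(5):
  6·P(5) = 2376
  P(5) = 396.

396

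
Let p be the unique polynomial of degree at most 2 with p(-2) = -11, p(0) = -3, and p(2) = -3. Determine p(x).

Using the Lagrange interpolation formula with nodes -2, 0, 2:
  L_0(x) = x(x - 2) / 8
  L_1(x) = (x + 2)(x - 2) / -4
  L_2(x) = (x + 2)x / 8
Then p(x) = -11·L_0(x) - 3·L_1(x) - 3·L_2(x).
Expanding and collecting terms gives p(x) = -x² + 2x - 3.
Check: p(0) = -3. ✓

p(x) = -x^2 + 2x - 3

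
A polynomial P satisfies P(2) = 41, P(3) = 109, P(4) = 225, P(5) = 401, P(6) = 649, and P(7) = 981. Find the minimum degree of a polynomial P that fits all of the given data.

Forward differences of the values at t = 2, 3, 4, 5, 6, 7:
  P  : 41  109  225  401  649  981
  Δ  : 68  116  176  248  332
  Δ^2: 48  60  72  84
  Δ^3: 12  12  12
  Δ^4: 0  0
  Δ^5: 0
The third differences are constant (12) and nonzero, while all higher differences vanish, so the minimal degree is 3.

3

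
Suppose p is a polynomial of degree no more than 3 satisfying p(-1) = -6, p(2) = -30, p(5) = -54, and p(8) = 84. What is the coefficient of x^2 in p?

-6

Write p(x) = ax^3 + bx^2 + cx + d. Substituting each data point gives a linear system:
  -a + b - c + d = -6
  8a + 4b + 2c + d = -30
  125a + 25b + 5c + d = -54
  512a + 64b + 8c + d = 84
Solving the system yields a = 1, b = -6, c = -5, d = -4.
So p(x) = x^3 - 6x^2 - 5x - 4.
The coefficient of x^2 is -6.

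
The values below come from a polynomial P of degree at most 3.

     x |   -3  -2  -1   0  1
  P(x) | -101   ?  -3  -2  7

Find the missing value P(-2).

-26

On equispaced nodes a degree-3 polynomial has vanishing fourth forward difference, so
  P(-3) - 4·P(-2) + 6·P(-1) - 4·P(0) + P(1) = 0.
Substituting the known values and solving for P(-2):
  -4·P(-2) = 104
  P(-2) = -26.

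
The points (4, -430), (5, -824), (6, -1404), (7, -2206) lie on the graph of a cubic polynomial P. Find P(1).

-4

Forward differences of the values at s = 4, 5, 6, 7:
  P  : -430  -824  -1404  -2206
  Δ  : -394  -580  -802
  Δ^2: -186  -222
  Δ^3: -36
The third differences are constant, confirming degree 3.
Interpolating (Newton forward form) and evaluating at s = 1 gives P(1) = -4.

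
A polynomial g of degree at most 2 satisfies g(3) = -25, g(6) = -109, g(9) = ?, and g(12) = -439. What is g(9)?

On equispaced nodes a degree-2 polynomial has vanishing third forward difference, so
  - g(3) + 3·g(6) - 3·g(9) + g(12) = 0.
Substituting the known values and solving for g(9):
  -3·g(9) = 741
  g(9) = -247.

-247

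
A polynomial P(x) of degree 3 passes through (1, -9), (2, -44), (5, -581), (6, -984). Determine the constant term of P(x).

Write P(x) = ax^3 + bx^2 + cx + d. Substituting each data point gives a linear system:
  a + b + c + d = -9
  8a + 4b + 2c + d = -44
  125a + 25b + 5c + d = -581
  216a + 36b + 6c + d = -984
Solving the system yields a = -4, b = -4, c = 5, d = -6.
So P(x) = -4x^3 - 4x^2 + 5x - 6.
The constant term is -6.

-6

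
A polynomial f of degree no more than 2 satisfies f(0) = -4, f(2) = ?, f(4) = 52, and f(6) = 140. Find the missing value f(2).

4

The 3 known points determine the degree-2 polynomial uniquely.
Write f(t) = at^2 + bt + c. Substituting each data point gives a linear system:
  c = -4
  16a + 4b + c = 52
  36a + 6b + c = 140
Solving the system yields a = 5, b = -6, c = -4.
So f(t) = 5t² - 6t - 4.
Then f(2) = 4.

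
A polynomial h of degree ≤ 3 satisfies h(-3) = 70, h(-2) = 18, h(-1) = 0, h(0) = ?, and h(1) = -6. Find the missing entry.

The 4 known points determine the degree-3 polynomial uniquely.
Write h(n) = an^3 + bn^2 + cn + d. Substituting each data point gives a linear system:
  -27a + 9b - 3c + d = 70
  -8a + 4b - 2c + d = 18
  -a + b - c + d = 0
  a + b + c + d = -6
Solving the system yields a = -3, b = -1, c = 0, d = -2.
So h(n) = -3n³ - n² - 2.
Then h(0) = -2.

-2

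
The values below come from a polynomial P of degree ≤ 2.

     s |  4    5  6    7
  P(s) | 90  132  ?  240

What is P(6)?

182

On equispaced nodes a degree-2 polynomial has vanishing third forward difference, so
  - P(4) + 3·P(5) - 3·P(6) + P(7) = 0.
Substituting the known values and solving for P(6):
  -3·P(6) = -546
  P(6) = 182.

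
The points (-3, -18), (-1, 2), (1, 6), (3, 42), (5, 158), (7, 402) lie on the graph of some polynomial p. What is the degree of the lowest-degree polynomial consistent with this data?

3

Forward differences of the values at t = -3, -1, 1, 3, 5, 7:
  p  : -18  2  6  42  158  402
  Δ  : 20  4  36  116  244
  Δ^2: -16  32  80  128
  Δ^3: 48  48  48
  Δ^4: 0  0
  Δ^5: 0
The third differences are constant (48) and nonzero, while all higher differences vanish, so the minimal degree is 3.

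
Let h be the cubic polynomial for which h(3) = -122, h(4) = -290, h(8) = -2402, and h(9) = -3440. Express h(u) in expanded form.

Write h(u) = au^3 + bu^2 + cu + d. Substituting each data point gives a linear system:
  27a + 9b + 3c + d = -122
  64a + 16b + 4c + d = -290
  512a + 64b + 8c + d = -2402
  729a + 81b + 9c + d = -3440
Solving the system yields a = -5, b = 3, c = -4, d = -2.
So h(u) = -5u^3 + 3u^2 - 4u - 2.
Check: h(3) = -122. ✓

h(u) = -5u^3 + 3u^2 - 4u - 2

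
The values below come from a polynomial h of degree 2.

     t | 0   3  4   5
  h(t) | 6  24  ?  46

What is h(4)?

The 3 known points determine the degree-2 polynomial uniquely.
Write h(t) = at^2 + bt + c. Substituting each data point gives a linear system:
  c = 6
  9a + 3b + c = 24
  25a + 5b + c = 46
Solving the system yields a = 1, b = 3, c = 6.
So h(t) = t² + 3t + 6.
Then h(4) = 34.

34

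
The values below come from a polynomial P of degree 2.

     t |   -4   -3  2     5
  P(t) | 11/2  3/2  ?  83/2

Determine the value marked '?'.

The 3 known points determine the degree-2 polynomial uniquely.
Write P(t) = at^2 + bt + c. Substituting each data point gives a linear system:
  16a - 4b + c = 11/2
  9a - 3b + c = 3/2
  25a + 5b + c = 83/2
Solving the system yields a = 1, b = 3, c = 3/2.
So P(t) = t² + 3t + 3/2.
Then P(2) = 23/2.

23/2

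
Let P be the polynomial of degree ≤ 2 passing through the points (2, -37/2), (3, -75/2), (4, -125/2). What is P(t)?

Write P(t) = at^2 + bt + c. Substituting each data point gives a linear system:
  4a + 2b + c = -37/2
  9a + 3b + c = -75/2
  16a + 4b + c = -125/2
Solving the system yields a = -3, b = -4, c = 3/2.
So P(t) = -3t^2 - 4t + 3/2.
Check: P(4) = -125/2. ✓

P(t) = -3t^2 - 4t + 3/2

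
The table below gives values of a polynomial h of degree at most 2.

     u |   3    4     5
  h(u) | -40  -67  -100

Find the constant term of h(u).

Write h(u) = au^2 + bu + c. Substituting each data point gives a linear system:
  9a + 3b + c = -40
  16a + 4b + c = -67
  25a + 5b + c = -100
Solving the system yields a = -3, b = -6, c = 5.
So h(u) = -3u^2 - 6u + 5.
The constant term is 5.

5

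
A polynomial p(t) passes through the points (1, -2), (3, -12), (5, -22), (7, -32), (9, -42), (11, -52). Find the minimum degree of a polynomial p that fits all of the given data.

1

Forward differences of the values at t = 1, 3, 5, 7, 9, 11:
  p  : -2  -12  -22  -32  -42  -52
  Δ  : -10  -10  -10  -10  -10
  Δ^2: 0  0  0  0
  Δ^3: 0  0  0
  Δ^4: 0  0
  Δ^5: 0
The first differences are constant (-10) and nonzero, while all higher differences vanish, so the minimal degree is 1.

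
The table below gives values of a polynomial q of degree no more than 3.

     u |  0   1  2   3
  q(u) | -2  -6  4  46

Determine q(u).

Using the Lagrange interpolation formula with nodes 0, 1, 2, 3:
  L_0(u) = (u - 1)(u - 2)(u - 3) / -6
  L_1(u) = u(u - 2)(u - 3) / 2
  L_2(u) = u(u - 1)(u - 3) / -2
  L_3(u) = u(u - 1)(u - 2) / 6
Then q(u) = -2·L_0(u) - 6·L_1(u) + 4·L_2(u) + 46·L_3(u).
Expanding and collecting terms gives q(u) = 3u^3 - 2u^2 - 5u - 2.
Check: q(2) = 4. ✓

q(u) = 3u^3 - 2u^2 - 5u - 2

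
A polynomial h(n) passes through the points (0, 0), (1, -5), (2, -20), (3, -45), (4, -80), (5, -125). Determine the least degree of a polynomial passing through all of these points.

Forward differences of the values at n = 0, 1, 2, 3, 4, 5:
  h  : 0  -5  -20  -45  -80  -125
  Δ  : -5  -15  -25  -35  -45
  Δ^2: -10  -10  -10  -10
  Δ^3: 0  0  0
  Δ^4: 0  0
  Δ^5: 0
The second differences are constant (-10) and nonzero, while all higher differences vanish, so the minimal degree is 2.

2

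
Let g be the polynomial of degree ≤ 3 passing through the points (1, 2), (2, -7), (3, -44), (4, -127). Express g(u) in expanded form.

Write g(u) = au^3 + bu^2 + cu + d. Substituting each data point gives a linear system:
  a + b + c + d = 2
  8a + 4b + 2c + d = -7
  27a + 9b + 3c + d = -44
  64a + 16b + 4c + d = -127
Solving the system yields a = -3, b = 4, c = 0, d = 1.
So g(u) = -3u^3 + 4u^2 + 1.
Check: g(3) = -44. ✓

g(u) = -3u^3 + 4u^2 + 1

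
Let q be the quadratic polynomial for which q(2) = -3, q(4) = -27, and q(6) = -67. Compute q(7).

Using the Lagrange interpolation formula with nodes 2, 4, 6:
  L_0(s) = (s - 4)(s - 6) / 8
  L_1(s) = (s - 2)(s - 6) / -4
  L_2(s) = (s - 2)(s - 4) / 8
Then q(s) = -3·L_0(s) - 27·L_1(s) - 67·L_2(s).
Expanding and collecting terms gives q(s) = -2s^2 + 5.
Evaluating at s = 7: q(7) = -93.

-93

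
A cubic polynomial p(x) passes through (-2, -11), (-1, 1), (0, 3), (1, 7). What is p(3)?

69

Forward differences of the values at x = -2, -1, 0, 1:
  p  : -11  1  3  7
  Δ  : 12  2  4
  Δ^2: -10  2
  Δ^3: 12
The third differences are constant, confirming degree 3.
Interpolating (Newton forward form) and evaluating at x = 3 gives p(3) = 69.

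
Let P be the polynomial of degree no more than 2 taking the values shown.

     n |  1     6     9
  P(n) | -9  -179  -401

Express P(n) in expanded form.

Write P(n) = an^2 + bn + c. Substituting each data point gives a linear system:
  a + b + c = -9
  36a + 6b + c = -179
  81a + 9b + c = -401
Solving the system yields a = -5, b = 1, c = -5.
So P(n) = -5n^2 + n - 5.
Check: P(9) = -401. ✓

P(n) = -5n^2 + n - 5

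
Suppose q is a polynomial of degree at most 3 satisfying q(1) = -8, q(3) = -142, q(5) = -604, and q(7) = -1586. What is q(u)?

Write q(u) = au^3 + bu^2 + cu + d. Substituting each data point gives a linear system:
  a + b + c + d = -8
  27a + 9b + 3c + d = -142
  125a + 25b + 5c + d = -604
  343a + 49b + 7c + d = -1586
Solving the system yields a = -4, b = -5, c = 5, d = -4.
So q(u) = -4u^3 - 5u^2 + 5u - 4.
Check: q(7) = -1586. ✓

q(u) = -4u^3 - 5u^2 + 5u - 4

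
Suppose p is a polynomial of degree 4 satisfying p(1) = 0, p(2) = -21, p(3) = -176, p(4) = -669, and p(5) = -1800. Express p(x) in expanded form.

Write p(x) = ax^4 + bx^3 + cx^2 + dx + e. Substituting each data point gives a linear system:
  a + b + c + d + e = 0
  16a + 8b + 4c + 2d + e = -21
  81a + 27b + 9c + 3d + e = -176
  256a + 64b + 16c + 4d + e = -669
  625a + 125b + 25c + 5d + e = -1800
Solving the system yields a = -4, b = 6, c = -3, d = 6, e = -5.
So p(x) = -4x⁴ + 6x³ - 3x² + 6x - 5.
Check: p(1) = 0. ✓

p(x) = -4x^4 + 6x^3 - 3x^2 + 6x - 5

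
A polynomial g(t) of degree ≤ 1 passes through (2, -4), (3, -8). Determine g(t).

g(t) = -4t + 4

Using the Lagrange interpolation formula with nodes 2, 3:
  L_0(t) = (t - 3) / -1
  L_1(t) = (t - 2) / 1
Then g(t) = -4·L_0(t) - 8·L_1(t).
Expanding and collecting terms gives g(t) = -4t + 4.
Check: g(2) = -4. ✓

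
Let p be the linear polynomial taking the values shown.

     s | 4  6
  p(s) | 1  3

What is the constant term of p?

Write p(s) = as + b. Substituting each data point gives a linear system:
  4a + b = 1
  6a + b = 3
Solving the system yields a = 1, b = -3.
So p(s) = s - 3.
The constant term is -3.

-3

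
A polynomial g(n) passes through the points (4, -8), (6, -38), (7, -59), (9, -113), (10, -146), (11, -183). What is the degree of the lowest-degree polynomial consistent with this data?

Divided differences on the nodes 4, 6, 7, 9, 10, 11:
  order 0: -8  -38  -59  -113  -146  -183
  order 1: -15  -21  -27  -33  -37
  order 2: -2  -2  -2  -2
  order 3: 0  0  0
  order 4: 0  0
  order 5: 0
The order-2 divided differences are all -2 (nonzero) and every higher order vanishes, so the data lies on a polynomial of degree exactly 2.

2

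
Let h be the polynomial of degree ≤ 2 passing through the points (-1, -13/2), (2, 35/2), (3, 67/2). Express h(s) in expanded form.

h(s) = 2s^2 + 6s - 5/2

Write h(s) = as^2 + bs + c. Substituting each data point gives a linear system:
  a - b + c = -13/2
  4a + 2b + c = 35/2
  9a + 3b + c = 67/2
Solving the system yields a = 2, b = 6, c = -5/2.
So h(s) = 2s^2 + 6s - 5/2.
Check: h(3) = 67/2. ✓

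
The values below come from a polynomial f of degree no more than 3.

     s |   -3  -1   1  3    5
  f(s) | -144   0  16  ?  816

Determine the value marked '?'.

On equispaced nodes a degree-3 polynomial has vanishing fourth forward difference, so
  f(-3) - 4·f(-1) + 6·f(1) - 4·f(3) + f(5) = 0.
Substituting the known values and solving for f(3):
  -4·f(3) = -768
  f(3) = 192.

192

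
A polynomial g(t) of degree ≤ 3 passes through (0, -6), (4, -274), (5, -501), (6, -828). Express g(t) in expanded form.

g(t) = -3t^3 - 5t^2 + t - 6

Using the Lagrange interpolation formula with nodes 0, 4, 5, 6:
  L_0(t) = (t - 4)(t - 5)(t - 6) / -120
  L_1(t) = t(t - 5)(t - 6) / 8
  L_2(t) = t(t - 4)(t - 6) / -5
  L_3(t) = t(t - 4)(t - 5) / 12
Then g(t) = -6·L_0(t) - 274·L_1(t) - 501·L_2(t) - 828·L_3(t).
Expanding and collecting terms gives g(t) = -3t^3 - 5t^2 + t - 6.
Check: g(4) = -274. ✓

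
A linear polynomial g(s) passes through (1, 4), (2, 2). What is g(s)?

g(s) = -2s + 6

Write g(s) = as + b. Substituting each data point gives a linear system:
  a + b = 4
  2a + b = 2
Solving the system yields a = -2, b = 6.
So g(s) = -2s + 6.
Check: g(2) = 2. ✓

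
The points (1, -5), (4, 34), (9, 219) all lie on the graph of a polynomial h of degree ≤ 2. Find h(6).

Write h(s) = as^2 + bs + c. Substituting each data point gives a linear system:
  a + b + c = -5
  16a + 4b + c = 34
  81a + 9b + c = 219
Solving the system yields a = 3, b = -2, c = -6.
So h(s) = 3s^2 - 2s - 6.
Then h(6) = 90.

90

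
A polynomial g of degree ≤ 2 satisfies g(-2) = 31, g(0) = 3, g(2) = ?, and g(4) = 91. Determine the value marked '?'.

On equispaced nodes a degree-2 polynomial has vanishing third forward difference, so
  - g(-2) + 3·g(0) - 3·g(2) + g(4) = 0.
Substituting the known values and solving for g(2):
  -3·g(2) = -69
  g(2) = 23.

23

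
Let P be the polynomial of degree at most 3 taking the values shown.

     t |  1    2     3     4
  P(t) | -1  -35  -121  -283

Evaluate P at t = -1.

7

Using the Lagrange interpolation formula with nodes 1, 2, 3, 4:
  L_0(t) = (t - 2)(t - 3)(t - 4) / -6
  L_1(t) = (t - 1)(t - 3)(t - 4) / 2
  L_2(t) = (t - 1)(t - 2)(t - 4) / -2
  L_3(t) = (t - 1)(t - 2)(t - 3) / 6
Then P(t) = -1·L_0(t) - 35·L_1(t) - 121·L_2(t) - 283·L_3(t).
Expanding and collecting terms gives P(t) = -4t³ - 2t² + 5.
Evaluating at t = -1: P(-1) = 7.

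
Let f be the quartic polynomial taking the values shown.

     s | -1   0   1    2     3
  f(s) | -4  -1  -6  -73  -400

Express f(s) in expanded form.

Write f(s) = as^4 + bs^3 + cs^2 + ds + e. Substituting each data point gives a linear system:
  a - b + c - d + e = -4
  e = -1
  a + b + c + d + e = -6
  16a + 8b + 4c + 2d + e = -73
  81a + 27b + 9c + 3d + e = -400
Solving the system yields a = -6, b = 3, c = 2, d = -4, e = -1.
So f(s) = -6s⁴ + 3s³ + 2s² - 4s - 1.
Check: f(3) = -400. ✓

f(s) = -6s^4 + 3s^3 + 2s^2 - 4s - 1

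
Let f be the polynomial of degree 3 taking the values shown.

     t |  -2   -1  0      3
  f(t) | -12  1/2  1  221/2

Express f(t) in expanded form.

f(t) = 3t^3 + 3t^2 + (1/2)t + 1

Using the Lagrange interpolation formula with nodes -2, -1, 0, 3:
  L_0(t) = (t + 1)t(t - 3) / -10
  L_1(t) = (t + 2)t(t - 3) / 4
  L_2(t) = (t + 2)(t + 1)(t - 3) / -6
  L_3(t) = (t + 2)(t + 1)t / 60
Then f(t) = -12·L_0(t) + 1/2·L_1(t) + 1·L_2(t) + 221/2·L_3(t).
Expanding and collecting terms gives f(t) = 3t³ + 3t² + (1/2)t + 1.
Check: f(-1) = 1/2. ✓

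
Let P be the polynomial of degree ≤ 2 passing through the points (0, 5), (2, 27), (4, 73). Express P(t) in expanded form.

Write P(t) = at^2 + bt + c. Substituting each data point gives a linear system:
  c = 5
  4a + 2b + c = 27
  16a + 4b + c = 73
Solving the system yields a = 3, b = 5, c = 5.
So P(t) = 3t^2 + 5t + 5.
Check: P(0) = 5. ✓

P(t) = 3t^2 + 5t + 5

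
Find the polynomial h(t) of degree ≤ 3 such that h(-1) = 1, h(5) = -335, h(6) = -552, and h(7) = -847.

Write h(t) = at^3 + bt^2 + ct + d. Substituting each data point gives a linear system:
  -a + b - c + d = 1
  125a + 25b + 5c + d = -335
  216a + 36b + 6c + d = -552
  343a + 49b + 7c + d = -847
Solving the system yields a = -2, b = -3, c = -2, d = 0.
So h(t) = -2t^3 - 3t^2 - 2t.
Check: h(-1) = 1. ✓

h(t) = -2t^3 - 3t^2 - 2t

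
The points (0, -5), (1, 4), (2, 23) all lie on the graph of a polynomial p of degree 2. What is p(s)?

Write p(s) = as^2 + bs + c. Substituting each data point gives a linear system:
  c = -5
  a + b + c = 4
  4a + 2b + c = 23
Solving the system yields a = 5, b = 4, c = -5.
So p(s) = 5s^2 + 4s - 5.
Check: p(0) = -5. ✓

p(s) = 5s^2 + 4s - 5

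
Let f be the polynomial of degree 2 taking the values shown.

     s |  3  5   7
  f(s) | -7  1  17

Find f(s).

f(s) = s^2 - 4s - 4

Using the Lagrange interpolation formula with nodes 3, 5, 7:
  L_0(s) = (s - 5)(s - 7) / 8
  L_1(s) = (s - 3)(s - 7) / -4
  L_2(s) = (s - 3)(s - 5) / 8
Then f(s) = -7·L_0(s) + 1·L_1(s) + 17·L_2(s).
Expanding and collecting terms gives f(s) = s² - 4s - 4.
Check: f(5) = 1. ✓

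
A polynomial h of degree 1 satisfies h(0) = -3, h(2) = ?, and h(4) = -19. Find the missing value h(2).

On equispaced nodes a degree-1 polynomial has vanishing second forward difference, so
  h(0) - 2·h(2) + h(4) = 0.
Substituting the known values and solving for h(2):
  -2·h(2) = 22
  h(2) = -11.

-11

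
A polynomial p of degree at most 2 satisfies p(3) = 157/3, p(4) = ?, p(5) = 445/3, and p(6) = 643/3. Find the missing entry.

283/3

The 3 known points determine the degree-2 polynomial uniquely.
Write p(n) = an^2 + bn + c. Substituting each data point gives a linear system:
  9a + 3b + c = 157/3
  25a + 5b + c = 445/3
  36a + 6b + c = 643/3
Solving the system yields a = 6, b = 0, c = -5/3.
So p(n) = 6n^2 - 5/3.
Then p(4) = 283/3.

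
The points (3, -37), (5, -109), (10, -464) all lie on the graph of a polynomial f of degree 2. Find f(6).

-160

Using the Lagrange interpolation formula with nodes 3, 5, 10:
  L_0(t) = (t - 5)(t - 10) / 14
  L_1(t) = (t - 3)(t - 10) / -10
  L_2(t) = (t - 3)(t - 5) / 35
Then f(t) = -37·L_0(t) - 109·L_1(t) - 464·L_2(t).
Expanding and collecting terms gives f(t) = -5t² + 4t - 4.
Evaluating at t = 6: f(6) = -160.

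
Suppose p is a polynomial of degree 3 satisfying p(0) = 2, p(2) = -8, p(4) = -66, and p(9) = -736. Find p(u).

p(u) = -u^3 - u + 2

Write p(u) = au^3 + bu^2 + cu + d. Substituting each data point gives a linear system:
  d = 2
  8a + 4b + 2c + d = -8
  64a + 16b + 4c + d = -66
  729a + 81b + 9c + d = -736
Solving the system yields a = -1, b = 0, c = -1, d = 2.
So p(u) = -u^3 - u + 2.
Check: p(9) = -736. ✓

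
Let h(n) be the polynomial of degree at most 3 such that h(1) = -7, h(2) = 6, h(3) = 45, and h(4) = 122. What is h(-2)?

-10

Write h(n) = an^3 + bn^2 + cn + d. Substituting each data point gives a linear system:
  a + b + c + d = -7
  8a + 4b + 2c + d = 6
  27a + 9b + 3c + d = 45
  64a + 16b + 4c + d = 122
Solving the system yields a = 2, b = 1, c = -4, d = -6.
So h(n) = 2n³ + n² - 4n - 6.
Then h(-2) = -10.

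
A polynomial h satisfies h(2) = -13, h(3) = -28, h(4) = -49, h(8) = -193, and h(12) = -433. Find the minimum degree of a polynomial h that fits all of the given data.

2

Divided differences on the nodes 2, 3, 4, 8, 12:
  order 0: -13  -28  -49  -193  -433
  order 1: -15  -21  -36  -60
  order 2: -3  -3  -3
  order 3: 0  0
  order 4: 0
The order-2 divided differences are all -3 (nonzero) and every higher order vanishes, so the data lies on a polynomial of degree exactly 2.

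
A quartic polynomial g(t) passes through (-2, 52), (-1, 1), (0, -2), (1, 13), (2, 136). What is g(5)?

Forward differences of the values at t = -2, -1, 0, 1, 2:
  g  : 52  1  -2  13  136
  Δ  : -51  -3  15  123
  Δ^2: 48  18  108
  Δ^3: -30  90
  Δ^4: 120
The fourth differences are constant, confirming degree 4.
Interpolating (Newton forward form) and evaluating at t = 5 gives g(5) = 3853.

3853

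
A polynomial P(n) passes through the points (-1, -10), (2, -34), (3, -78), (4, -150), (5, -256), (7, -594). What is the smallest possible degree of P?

Divided differences on the nodes -1, 2, 3, 4, 5, 7:
  order 0: -10  -34  -78  -150  -256  -594
  order 1: -8  -44  -72  -106  -169
  order 2: -9  -14  -17  -21
  order 3: -1  -1  -1
  order 4: 0  0
  order 5: 0
The order-3 divided differences are all -1 (nonzero) and every higher order vanishes, so the data lies on a polynomial of degree exactly 3.

3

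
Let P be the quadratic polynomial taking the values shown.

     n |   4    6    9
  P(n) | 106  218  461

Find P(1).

13

Write P(n) = an^2 + bn + c. Substituting each data point gives a linear system:
  16a + 4b + c = 106
  36a + 6b + c = 218
  81a + 9b + c = 461
Solving the system yields a = 5, b = 6, c = 2.
So P(n) = 5n^2 + 6n + 2.
Then P(1) = 13.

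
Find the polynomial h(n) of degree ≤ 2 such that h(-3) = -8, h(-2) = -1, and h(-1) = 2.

Write h(n) = an^2 + bn + c. Substituting each data point gives a linear system:
  9a - 3b + c = -8
  4a - 2b + c = -1
  a - b + c = 2
Solving the system yields a = -2, b = -3, c = 1.
So h(n) = -2n^2 - 3n + 1.
Check: h(-1) = 2. ✓

h(n) = -2n^2 - 3n + 1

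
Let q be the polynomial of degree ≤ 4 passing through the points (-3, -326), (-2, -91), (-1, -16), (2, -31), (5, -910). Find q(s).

q(s) = -2s^4 + 4s^3 - 6s^2 - s - 5

Write q(s) = as^4 + bs^3 + cs^2 + ds + e. Substituting each data point gives a linear system:
  81a - 27b + 9c - 3d + e = -326
  16a - 8b + 4c - 2d + e = -91
  a - b + c - d + e = -16
  16a + 8b + 4c + 2d + e = -31
  625a + 125b + 25c + 5d + e = -910
Solving the system yields a = -2, b = 4, c = -6, d = -1, e = -5.
So q(s) = -2s^4 + 4s^3 - 6s^2 - s - 5.
Check: q(-3) = -326. ✓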